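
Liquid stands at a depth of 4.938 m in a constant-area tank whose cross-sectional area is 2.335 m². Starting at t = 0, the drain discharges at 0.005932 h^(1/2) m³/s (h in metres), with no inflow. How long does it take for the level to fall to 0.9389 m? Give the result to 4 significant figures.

Volume balance on the tank: A dh/dt = −0.005932 √h.
This is separable: 2 d(√h)/dt = −0.005932/A, so √h = √h₀ − (0.005932/(2A)) t.
t = 2A(√h₀ − √h)/0.005932 = 2·2.335·(√4.938 − √0.9389)/0.005932
  = 4.67000 × (2.22216 − 0.968969) / 0.005932 = 986.583 s.

986.6 s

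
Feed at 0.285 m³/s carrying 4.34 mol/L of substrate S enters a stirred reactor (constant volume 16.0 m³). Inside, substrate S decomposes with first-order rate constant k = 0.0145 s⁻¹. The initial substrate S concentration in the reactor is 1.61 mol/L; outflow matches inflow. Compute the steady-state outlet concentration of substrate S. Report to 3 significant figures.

2.39 mol/L

Species balance: V dC/dt = Q C_in − Q C − k V C.
Steady state (dC/dt = 0): C_ss = Q C_in/(Q + kV) = C_in/(1 + kV/Q).
C_ss = 0.285·4.34/(0.285 + 0.0145·16.0) = 1.2369/0.51700 = 2.3925 mol/L.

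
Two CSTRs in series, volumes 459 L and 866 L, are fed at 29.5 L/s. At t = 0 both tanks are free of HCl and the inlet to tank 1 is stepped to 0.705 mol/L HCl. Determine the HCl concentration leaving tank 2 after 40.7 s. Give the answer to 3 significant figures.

Time constants: τᵢ = Vᵢ/Q for each well-mixed tank.
τ₁ = 459/29.5 = 15.559 s; τ₂ = 866/29.5 = 29.356 s.
Solving the cascade with C₁(0)=C₂(0)=0 gives C₂(t) = C_in[1 − (τ₁ e^(−t/τ₁) − τ₂ e^(−t/τ₂))/(τ₁ − τ₂)].
At t = 40.7: e^(−t/τ₁) = 0.073110, e^(−t/τ₂) = 0.24997.
C₂ = 0.705·[1 − (15.559·0.073110 − 29.356·0.24997)/(-13.797)] = 0.705·0.55058 = 0.38816 mol/L.

0.388 mol/L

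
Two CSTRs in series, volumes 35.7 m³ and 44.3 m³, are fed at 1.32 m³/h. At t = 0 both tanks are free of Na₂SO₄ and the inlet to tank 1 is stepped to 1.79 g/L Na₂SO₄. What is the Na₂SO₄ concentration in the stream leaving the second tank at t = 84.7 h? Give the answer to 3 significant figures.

Species balance on tank i: dCᵢ/dt = (Cᵢ₋₁ − Cᵢ)/τᵢ with τᵢ = Vᵢ/Q.
τ₁ = 35.7/1.32 = 27.045 h; τ₂ = 44.3/1.32 = 33.561 h.
Tank 1: C₁ = C_in(1 − e^(−t/τ₁)). Tank 2 (τ₁ ≠ τ₂): C₂ = C_in[1 − (τ₁ e^(−t/τ₁) − τ₂ e^(−t/τ₂))/(τ₁ − τ₂)].
At t = 84.7: e^(−t/τ₁) = 0.043641, e^(−t/τ₂) = 0.080155.
C₂ = 1.79·[1 − (27.045·0.043641 − 33.561·0.080155)/(-6.5152)] = 1.79·0.76827 = 1.3752 g/L.

1.38 g/L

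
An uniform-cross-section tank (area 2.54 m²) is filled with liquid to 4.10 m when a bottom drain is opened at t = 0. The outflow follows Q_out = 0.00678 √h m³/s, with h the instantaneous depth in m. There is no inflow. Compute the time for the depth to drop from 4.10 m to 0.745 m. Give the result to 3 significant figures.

A dh/dt = −Q_out = −0.00678 √h.
Separate and integrate: 2(√h − √h₀) = −(0.00678/A) t.
t = 2A(√h₀ − √h)/0.00678 = 2·2.54·(√4.10 − √0.745)/0.00678
  = 5.0800 × (2.0248 − 0.86313) / 0.00678 = 870.43 s.

870 s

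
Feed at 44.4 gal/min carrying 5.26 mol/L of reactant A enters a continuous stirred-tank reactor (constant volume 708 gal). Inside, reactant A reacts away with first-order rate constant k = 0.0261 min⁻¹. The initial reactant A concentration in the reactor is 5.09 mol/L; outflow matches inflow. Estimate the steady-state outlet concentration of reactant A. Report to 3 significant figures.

V dC/dt = Q(C_in − C) − k V C.
At steady state: 0 = Q C_in − (Q + kV) C_ss, so C_ss = Q C_in/(Q + kV).
C_ss = 44.4·5.26/(44.4 + 0.0261·708) = 233.54/62.879 = 3.7142 mol/L.

3.71 mol/L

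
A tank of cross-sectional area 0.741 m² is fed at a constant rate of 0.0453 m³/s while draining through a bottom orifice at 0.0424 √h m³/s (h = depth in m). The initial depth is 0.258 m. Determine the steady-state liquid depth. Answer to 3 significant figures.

Level balance: A dh/dt = 0.0453 − 0.0424 √h. Setting dh/dt = 0:
Q_in = 0.0424 √h_ss ⇒ √h_ss = 0.0453/0.0424 = 1.0684.
h_ss = 1.0684² = 1.1415 m. (Since h₀ = 0.258 m < h_ss, the level will rise toward this value.)

1.14 m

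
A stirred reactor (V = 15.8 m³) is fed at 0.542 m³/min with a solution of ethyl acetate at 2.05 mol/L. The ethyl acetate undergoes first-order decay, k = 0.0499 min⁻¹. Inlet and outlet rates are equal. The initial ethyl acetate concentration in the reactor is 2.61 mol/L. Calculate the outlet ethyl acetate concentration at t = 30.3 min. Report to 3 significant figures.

V dC/dt = Q(C_in − C) − k V C.
This is linear with rate a = Q/V + k = 0.084204 min⁻¹.
C_ss = Q C_in/(Q + kV) = 0.83515 mol/L; C(t) = C_ss + (C₀ − C_ss) e^(−a t).
C(30.3) = 0.83515 + (1.7749)·e^(−0.084204·30.3) = 0.83515 + (1.7749)·0.077974 = 0.97354 mol/L.

0.974 mol/L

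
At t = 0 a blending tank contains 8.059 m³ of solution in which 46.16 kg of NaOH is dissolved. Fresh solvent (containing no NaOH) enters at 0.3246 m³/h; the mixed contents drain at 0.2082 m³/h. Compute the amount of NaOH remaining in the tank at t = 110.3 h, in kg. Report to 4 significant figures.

Total volume: dV/dt = Q_in − Q_out = 0.116400 m³/h, so V(t) = 8.059 + 0.116400 t and V(110.3) = 20.8979 m³.
Species balance (pure solvent in): dm/dt = −Q_out · m/V(t).
dm/m = −Q_out dt/(V₀ + 0.116400 t); integrating gives ln(m/m₀) = −(Q_out/(Q_in−Q_out)) ln(V/V₀).
m = m₀ (V₀/V)^(Q_out/(Q_in−Q_out)) = 46.16 × (8.059/20.8979)^(1.78866) = 8.39613 kg.

8.396 kg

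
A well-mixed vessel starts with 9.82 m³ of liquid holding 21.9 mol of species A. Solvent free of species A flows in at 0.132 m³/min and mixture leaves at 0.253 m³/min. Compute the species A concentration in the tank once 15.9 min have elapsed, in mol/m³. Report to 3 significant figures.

Total volume: dV/dt = Q_in − Q_out = -0.12100 m³/min, so V(t) = 9.82 − 0.12100 t and V(15.9) = 7.8961 m³.
No species A enters, so dm/dt = −Q_out · (m/V).
dm/m = −Q_out dt/(V₀ − 0.12100 t); integrating gives ln(m/m₀) = −(Q_out/(Q_in−Q_out)) ln(V/V₀).
m = m₀ (V₀/V)^(Q_out/(Q_in−Q_out)) = 21.9 × (9.82/7.8961)^(-2.0909) = 13.882 mol.
C = m/V = 13.882/7.8961 = 1.7580 mol/m³.

1.76 mol/m³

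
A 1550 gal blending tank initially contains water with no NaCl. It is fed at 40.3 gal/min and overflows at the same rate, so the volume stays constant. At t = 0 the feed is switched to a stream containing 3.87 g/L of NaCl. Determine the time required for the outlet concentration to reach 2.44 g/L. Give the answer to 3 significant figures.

38.3 min

Species balance: V dC/dt = Q(C_in − C) ⇒ τ = V/Q = 38.462 min.
C(t) = C_in + (C₀ − C_in) e^(−t/τ). Set C = 2.44 and solve for t:
e^(−t/τ) = (C − C_in)/(C₀ − C_in) = (2.44 − 3.87)/(0 − 3.87) = 0.36951
t = −τ ln(…) = 38.462 × 0.99558 = 38.292 min.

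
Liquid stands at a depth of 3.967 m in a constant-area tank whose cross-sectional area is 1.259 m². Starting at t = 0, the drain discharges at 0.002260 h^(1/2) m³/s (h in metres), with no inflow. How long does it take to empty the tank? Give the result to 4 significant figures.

2219 s

Volume balance on the tank: A dh/dt = −0.002260 √h.
∫ h^(−1/2) dh = −(0.002260/A) ∫ dt, giving 2√h = 2√h₀ − (0.002260/A) t.
Set h = 0: 2√h₀ = (0.002260/A) t_empty ⇒ t_empty = 2A√h₀/0.002260.
t_empty = 2·1.259·√3.967/0.002260 = 2.51800·1.99173/0.002260 = 2219.11 s.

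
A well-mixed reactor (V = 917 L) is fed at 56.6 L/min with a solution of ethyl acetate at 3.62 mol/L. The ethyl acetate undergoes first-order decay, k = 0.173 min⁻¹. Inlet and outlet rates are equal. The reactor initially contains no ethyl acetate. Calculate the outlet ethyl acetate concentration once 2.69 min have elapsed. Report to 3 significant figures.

Accumulation = in − out − consumed: V dC/dt = Q C_in − Q C − k V C.
dC/dt = (Q/V) C_in − (Q/V + k) C; effective rate a = Q/V + k = 0.061723 + 0.173 = 0.23472 min⁻¹.
C_ss = Q C_in/(Q + kV) = 0.95192 mol/L; C(t) = C_ss + (C₀ − C_ss) e^(−a t).
C(2.69) = 0.95192 + (-0.95192)·e^(−0.23472·2.69) = 0.95192 + (-0.95192)·0.53184 = 0.44565 mol/L.

0.446 mol/L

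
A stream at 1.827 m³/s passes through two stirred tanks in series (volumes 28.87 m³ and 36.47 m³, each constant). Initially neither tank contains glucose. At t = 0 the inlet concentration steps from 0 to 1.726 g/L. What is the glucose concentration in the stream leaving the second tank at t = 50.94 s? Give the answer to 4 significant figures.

1.342 g/L

Time constants: τᵢ = Vᵢ/Q for each well-mixed tank.
τ₁ = 28.87/1.827 = 15.8019 s; τ₂ = 36.47/1.827 = 19.9617 s.
Solving the cascade with C₁(0)=C₂(0)=0 gives C₂(t) = C_in[1 − (τ₁ e^(−t/τ₁) − τ₂ e^(−t/τ₂))/(τ₁ − τ₂)].
At t = 50.94: e^(−t/τ₁) = 0.0398087, e^(−t/τ₂) = 0.0779343.
C₂ = 1.726·[1 − (15.8019·0.0398087 − 19.9617·0.0779343)/(-4.15982)] = 1.726·0.777238 = 1.34151 g/L.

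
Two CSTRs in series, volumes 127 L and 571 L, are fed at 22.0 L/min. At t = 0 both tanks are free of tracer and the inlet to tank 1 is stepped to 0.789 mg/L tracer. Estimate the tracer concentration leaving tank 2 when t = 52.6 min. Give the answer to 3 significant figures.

0.655 mg/L

Each tank obeys Vᵢ dCᵢ/dt = Q(Cᵢ₋₁ − Cᵢ), so τᵢ = Vᵢ/Q.
τ₁ = 127/22.0 = 5.7727 min; τ₂ = 571/22.0 = 25.955 min.
Tank 1: C₁ = C_in(1 − e^(−t/τ₁)). Tank 2 (τ₁ ≠ τ₂): C₂ = C_in[1 − (τ₁ e^(−t/τ₁) − τ₂ e^(−t/τ₂))/(τ₁ − τ₂)].
At t = 52.6: e^(−t/τ₁) = 0.00011035, e^(−t/τ₂) = 0.13178.
C₂ = 0.789·[1 − (5.7727·0.00011035 − 25.955·0.13178)/(-20.182)] = 0.789·0.83056 = 0.65531 mg/L.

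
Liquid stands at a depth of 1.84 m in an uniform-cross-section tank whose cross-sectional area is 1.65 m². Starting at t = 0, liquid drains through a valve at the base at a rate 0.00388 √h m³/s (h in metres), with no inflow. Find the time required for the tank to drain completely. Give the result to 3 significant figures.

With no inflow, A dh/dt = −0.00388 √h.
∫ h^(−1/2) dh = −(0.00388/A) ∫ dt, giving 2√h = 2√h₀ − (0.00388/A) t.
Set h = 0: 2√h₀ = (0.00388/A) t_empty ⇒ t_empty = 2A√h₀/0.00388.
t_empty = 2·1.65·√1.84/0.00388 = 3.3000·1.3565/0.00388 = 1153.7 s.

1150 s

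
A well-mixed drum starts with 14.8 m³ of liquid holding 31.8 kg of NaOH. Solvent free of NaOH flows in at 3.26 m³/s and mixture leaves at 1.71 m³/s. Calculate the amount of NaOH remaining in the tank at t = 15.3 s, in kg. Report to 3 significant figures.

Let m(t) be the amount of NaOH. Volume: V(t) = V₀ + (Q_in − Q_out) t = 14.8 + 1.5500 t; V(15.3) = 38.515 m³.
Species balance (pure solvent in): dm/dt = −Q_out · m/V(t).
Separate: dm/m = −Q_out dt/V(t) ⇒ ln(m/m₀) = −(Q_out/(Q_in−Q_out)) ln(V/V₀).
m = m₀ (V₀/V)^(Q_out/(Q_in−Q_out)) = 31.8 × (14.8/38.515)^(1.1032) = 11.071 kg.

11.1 kg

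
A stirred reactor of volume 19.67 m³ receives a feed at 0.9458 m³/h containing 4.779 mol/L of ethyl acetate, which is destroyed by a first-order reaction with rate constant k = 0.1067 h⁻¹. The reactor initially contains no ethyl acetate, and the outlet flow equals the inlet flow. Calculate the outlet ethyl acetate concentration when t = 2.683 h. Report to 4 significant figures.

0.5045 mol/L

V dC/dt = Q(C_in − C) − k V C.
This is linear with rate a = Q/V + k = 0.154783 h⁻¹.
C_ss = Q C_in/(Q + kV) = 1.48459 mol/L; C(t) = C_ss + (C₀ − C_ss) e^(−a t).
C(2.683) = 1.48459 + (-1.48459)·e^(−0.154783·2.683) = 1.48459 + (-1.48459)·0.660153 = 0.504535 mol/L.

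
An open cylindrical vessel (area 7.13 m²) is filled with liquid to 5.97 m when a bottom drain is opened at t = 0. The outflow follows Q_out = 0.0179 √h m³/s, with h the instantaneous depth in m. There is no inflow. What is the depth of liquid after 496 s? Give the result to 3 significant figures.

Volume balance on the tank: A dh/dt = −0.0179 √h.
∫ h^(−1/2) dh = −(0.0179/A) ∫ dt, giving 2√h = 2√h₀ − (0.0179/A) t.
√h = √5.97 − 0.0179·496/(2·7.13) = 2.4434 − 0.62261 = 1.8207.
h = 1.8207² = 3.3151 m.

3.32 m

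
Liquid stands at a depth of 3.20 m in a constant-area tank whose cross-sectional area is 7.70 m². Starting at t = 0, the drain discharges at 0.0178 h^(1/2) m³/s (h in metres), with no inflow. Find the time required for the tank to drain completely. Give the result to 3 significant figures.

With no inflow, A dh/dt = −0.0178 √h.
Separate and integrate: 2(√h − √h₀) = −(0.0178/A) t.
Tank is empty when √h = 0: t_empty = 2A√h₀/0.0178.
t_empty = 2·7.70·√3.20/0.0178 = 15.400·1.7889/0.0178 = 1547.7 s.

1550 s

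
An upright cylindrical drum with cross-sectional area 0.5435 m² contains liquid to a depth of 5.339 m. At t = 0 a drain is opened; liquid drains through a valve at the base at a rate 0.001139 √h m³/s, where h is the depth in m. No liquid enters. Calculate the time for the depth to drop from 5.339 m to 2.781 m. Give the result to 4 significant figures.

With no inflow, A dh/dt = −0.001139 √h.
∫ h^(−1/2) dh = −(0.001139/A) ∫ dt, giving 2√h = 2√h₀ − (0.001139/A) t.
t = 2A(√h₀ − √h)/0.001139 = 2·0.5435·(√5.339 − √2.781)/0.001139
  = 1.08700 × (2.31063 − 1.66763) / 0.001139 = 613.639 s.

613.6 s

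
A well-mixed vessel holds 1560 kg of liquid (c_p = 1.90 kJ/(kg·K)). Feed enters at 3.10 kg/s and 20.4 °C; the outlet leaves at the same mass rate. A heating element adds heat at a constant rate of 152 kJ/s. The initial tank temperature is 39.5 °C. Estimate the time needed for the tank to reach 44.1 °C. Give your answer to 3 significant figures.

M c_p dT/dt = ṁ c_p (T_in − T) + Q̇.
τ = M/ṁ = 503.23 s; T_ss = T_in + Q̇/(ṁ c_p) = 46.206 °C.
T(t) = T_ss + (T₀ − T_ss) e^(−t/τ). Set T = 44.1:
e^(−t/τ) = (44.1 − 46.206)/(39.5 − 46.206) = 0.31409
t = −503.23 · ln(0.31409) = 582.77 s.

583 s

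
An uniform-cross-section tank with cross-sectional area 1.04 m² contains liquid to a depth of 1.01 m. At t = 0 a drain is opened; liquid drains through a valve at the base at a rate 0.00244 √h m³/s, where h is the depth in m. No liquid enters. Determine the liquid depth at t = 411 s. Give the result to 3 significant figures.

0.273 m

With no inflow, A dh/dt = −0.00244 √h.
This is separable: 2 d(√h)/dt = −0.00244/A, so √h = √h₀ − (0.00244/(2A)) t.
√h = √1.01 − 0.00244·411/(2·1.04) = 1.0050 − 0.48213 = 0.52285.
h = 0.52285² = 0.27338 m.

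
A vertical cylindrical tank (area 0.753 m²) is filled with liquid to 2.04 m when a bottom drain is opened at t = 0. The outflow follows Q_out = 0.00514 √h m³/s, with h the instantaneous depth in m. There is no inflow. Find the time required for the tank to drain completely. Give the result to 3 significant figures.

418 s

A dh/dt = −Q_out = −0.00514 √h.
This is separable: 2 d(√h)/dt = −0.00514/A, so √h = √h₀ − (0.00514/(2A)) t.
Set h = 0: 2√h₀ = (0.00514/A) t_empty ⇒ t_empty = 2A√h₀/0.00514.
t_empty = 2·0.753·√2.04/0.00514 = 1.5060·1.4283/0.00514 = 418.48 s.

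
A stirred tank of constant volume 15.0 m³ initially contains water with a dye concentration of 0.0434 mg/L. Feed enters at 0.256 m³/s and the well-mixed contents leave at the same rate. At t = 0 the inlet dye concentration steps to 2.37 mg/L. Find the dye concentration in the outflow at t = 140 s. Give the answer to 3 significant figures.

Accumulation = in − out for the solute gives V dC/dt = Q(C_in − C).
Time constant τ = V/Q = 15.0/0.256 = 58.594 s.
Solution: C(t) = C_in + (C₀ − C_in) e^(−t/τ).
C(140) = 2.37 + (0.0434 − 2.37)·e^(−140/58.594) = 2.37 + (-2.3266)·0.091691 = 2.1567 mg/L.

2.16 mg/L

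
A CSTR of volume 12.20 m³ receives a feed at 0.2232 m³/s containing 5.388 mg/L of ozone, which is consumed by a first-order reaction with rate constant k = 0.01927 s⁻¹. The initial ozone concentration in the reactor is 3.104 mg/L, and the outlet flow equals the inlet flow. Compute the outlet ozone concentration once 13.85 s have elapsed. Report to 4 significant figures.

Accumulation = in − out − consumed: V dC/dt = Q C_in − Q C − k V C.
dC/dt = (Q/V) C_in − (Q/V + k) C; effective rate a = Q/V + k = 0.0182951 + 0.01927 = 0.0375651 s⁻¹.
C_ss = Q C_in/(Q + kV) = 2.62408 mg/L; C(t) = C_ss + (C₀ − C_ss) e^(−a t).
C(13.85) = 2.62408 + (0.479917)·e^(−0.0375651·13.85) = 2.62408 + (0.479917)·0.594356 = 2.90932 mg/L.

2.909 mg/L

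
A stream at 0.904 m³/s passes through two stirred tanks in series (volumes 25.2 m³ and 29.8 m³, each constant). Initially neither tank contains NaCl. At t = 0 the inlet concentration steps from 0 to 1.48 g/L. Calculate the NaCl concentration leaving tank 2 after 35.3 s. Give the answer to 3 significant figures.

0.479 g/L

Species balance on tank i: dCᵢ/dt = (Cᵢ₋₁ − Cᵢ)/τᵢ with τᵢ = Vᵢ/Q.
τ₁ = 25.2/0.904 = 27.876 s; τ₂ = 29.8/0.904 = 32.965 s.
Tank 1: C₁ = C_in(1 − e^(−t/τ₁)). Tank 2 (τ₁ ≠ τ₂): C₂ = C_in[1 − (τ₁ e^(−t/τ₁) − τ₂ e^(−t/τ₂))/(τ₁ − τ₂)].
At t = 35.3: e^(−t/τ₁) = 0.28187, e^(−t/τ₂) = 0.34272.
C₂ = 1.48·[1 − (27.876·0.28187 − 32.965·0.34272)/(-5.0885)] = 1.48·0.32392 = 0.47941 g/L.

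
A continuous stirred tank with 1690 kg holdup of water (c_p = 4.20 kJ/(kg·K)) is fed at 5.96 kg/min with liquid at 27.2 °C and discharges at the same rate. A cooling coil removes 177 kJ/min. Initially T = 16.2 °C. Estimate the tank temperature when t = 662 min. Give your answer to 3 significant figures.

Unsteady energy balance on the tank contents: M c_p dT/dt = ṁ c_p (T_in − T) − 177.
Rearrange: dT/dt = (T_ss − T)/τ with τ = M/ṁ = 283.56 min and T_ss = T_in − Q̇/(ṁ c_p) = 20.129 °C.
This is linear first-order; T(t) = T_ss + (T₀ − T_ss) e^(−t/τ).
T(662) = 20.129 + (-3.9291)·e^(−662/283.56) = 20.129 + (-3.9291)·0.096847 = 19.749 °C.

19.7 °C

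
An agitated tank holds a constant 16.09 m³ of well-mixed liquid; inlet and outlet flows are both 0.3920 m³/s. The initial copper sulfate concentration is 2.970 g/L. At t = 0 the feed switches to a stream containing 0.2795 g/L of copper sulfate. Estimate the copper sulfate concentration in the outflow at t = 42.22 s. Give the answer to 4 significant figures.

Mass balance on the solute (V constant): V dC/dt = Q(C_in − C).
So dC/dt = (C_in − C)/τ with τ = V/Q = 16.09/0.3920 = 41.0459 s.
C approaches C_in exponentially: C(t) = C_in + (C₀ − C_in) e^(−t/τ).
C(42.22) = 0.2795 + (2.970 − 0.2795)·e^(−42.22/41.0459) = 0.2795 + (2.69050)·0.357506 = 1.24137 g/L.

1.241 g/L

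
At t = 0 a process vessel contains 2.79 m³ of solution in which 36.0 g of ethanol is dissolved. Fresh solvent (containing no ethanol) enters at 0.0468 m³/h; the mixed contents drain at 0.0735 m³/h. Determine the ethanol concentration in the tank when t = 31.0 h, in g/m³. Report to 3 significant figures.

Let m(t) be the amount of ethanol. Volume: V(t) = V₀ + (Q_in − Q_out) t = 2.79 − 0.026700 t; V(31.0) = 1.9623 m³.
Solute balance: dm/dt = 0 − Q_out C = −Q_out m/V(t).
dm/m = −Q_out dt/(V₀ − 0.026700 t); integrating gives ln(m/m₀) = −(Q_out/(Q_in−Q_out)) ln(V/V₀).
m = m₀ (V₀/V)^(Q_out/(Q_in−Q_out)) = 36.0 × (2.79/1.9623)^(-2.7528) = 13.664 g.
C = m/V = 13.664/1.9623 = 6.9631 g/m³.

6.96 g/m³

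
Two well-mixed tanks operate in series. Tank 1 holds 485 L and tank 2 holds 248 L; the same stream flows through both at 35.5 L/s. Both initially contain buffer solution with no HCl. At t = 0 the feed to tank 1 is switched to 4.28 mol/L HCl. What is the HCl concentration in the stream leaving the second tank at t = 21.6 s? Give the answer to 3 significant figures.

2.68 mol/L

Time constants: τᵢ = Vᵢ/Q for each well-mixed tank.
τ₁ = 485/35.5 = 13.662 s; τ₂ = 248/35.5 = 6.9859 s.
Tank 1: C₁ = C_in(1 − e^(−t/τ₁)). Tank 2 (τ₁ ≠ τ₂): C₂ = C_in[1 − (τ₁ e^(−t/τ₁) − τ₂ e^(−t/τ₂))/(τ₁ − τ₂)].
At t = 21.6: e^(−t/τ₁) = 0.20576, e^(−t/τ₂) = 0.045414.
C₂ = 4.28·[1 − (13.662·0.20576 − 6.9859·0.045414)/(6.6761)] = 4.28·0.62645 = 2.6812 mol/L.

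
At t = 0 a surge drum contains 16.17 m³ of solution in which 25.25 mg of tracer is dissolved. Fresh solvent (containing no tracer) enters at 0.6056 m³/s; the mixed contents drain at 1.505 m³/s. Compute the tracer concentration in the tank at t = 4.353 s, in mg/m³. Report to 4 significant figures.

1.296 mg/m³

Let m(t) be the amount of tracer. Volume: V(t) = V₀ + (Q_in − Q_out) t = 16.17 − 0.899400 t; V(4.353) = 12.2549 m³.
Species balance (pure solvent in): dm/dt = −Q_out · m/V(t).
dm/m = −Q_out dt/(V₀ − 0.899400 t); integrating gives ln(m/m₀) = −(Q_out/(Q_in−Q_out)) ln(V/V₀).
m = m₀ (V₀/V)^(Q_out/(Q_in−Q_out)) = 25.25 × (16.17/12.2549)^(-1.67334) = 15.8779 mg.
C = m/V = 15.8779/12.2549 = 1.29563 mg/m³.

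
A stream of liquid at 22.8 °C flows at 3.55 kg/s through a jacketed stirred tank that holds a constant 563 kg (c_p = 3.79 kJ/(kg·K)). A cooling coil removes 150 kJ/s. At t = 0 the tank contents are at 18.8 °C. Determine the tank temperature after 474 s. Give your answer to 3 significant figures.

M c_p dT/dt = ṁ c_p (T_in − T) − Q̇.
τ = M/ṁ = 158.59 s; T_ss = T_in − Q̇/(ṁ c_p) = 22.8 − 150/(3.55·3.79) = 11.651 °C.
Integrating: T(t) = T_ss + (T₀ − T_ss) e^(−t/τ).
T(474) = 11.651 + (7.1487)·e^(−474/158.59) = 11.651 + (7.1487)·0.050347 = 12.011 °C.

12.0 °C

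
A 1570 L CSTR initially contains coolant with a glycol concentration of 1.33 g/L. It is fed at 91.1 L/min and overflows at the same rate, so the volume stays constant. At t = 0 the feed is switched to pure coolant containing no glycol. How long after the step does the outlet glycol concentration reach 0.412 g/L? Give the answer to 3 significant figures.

20.2 min

Species balance on the tank: V dC/dt = Q(C_in − C), so τ = V/Q = 17.234 min.
C(t) = C_in + (C₀ − C_in) e^(−t/τ). Set C = 0.412 and solve for t:
e^(−t/τ) = (C − C_in)/(C₀ − C_in) = (0.412 − 0)/(1.33 − 0) = 0.30977
t = −τ ln(…) = 17.234 × 1.1719 = 20.196 min.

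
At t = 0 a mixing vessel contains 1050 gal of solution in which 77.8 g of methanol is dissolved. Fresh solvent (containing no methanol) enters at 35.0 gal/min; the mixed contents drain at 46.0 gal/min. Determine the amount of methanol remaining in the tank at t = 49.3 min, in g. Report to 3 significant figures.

3.73 g

Total volume: dV/dt = Q_in − Q_out = -11.000 gal/min, so V(t) = 1050 − 11.000 t and V(49.3) = 507.70 gal.
Species balance (pure solvent in): dm/dt = −Q_out · m/V(t).
dm/m = −Q_out dt/(V₀ − 11.000 t); integrating gives ln(m/m₀) = −(Q_out/(Q_in−Q_out)) ln(V/V₀).
m = m₀ (V₀/V)^(Q_out/(Q_in−Q_out)) = 77.8 × (1050/507.70)^(-4.1818) = 3.7263 g.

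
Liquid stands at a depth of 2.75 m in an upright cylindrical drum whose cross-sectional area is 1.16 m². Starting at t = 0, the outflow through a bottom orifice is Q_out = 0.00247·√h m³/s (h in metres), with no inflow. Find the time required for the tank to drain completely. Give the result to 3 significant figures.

With no inflow, A dh/dt = −0.00247 √h.
Separate and integrate: 2(√h − √h₀) = −(0.00247/A) t.
Tank is empty when √h = 0: t_empty = 2A√h₀/0.00247.
t_empty = 2·1.16·√2.75/0.00247 = 2.3200·1.6583/0.00247 = 1557.6 s.

1560 s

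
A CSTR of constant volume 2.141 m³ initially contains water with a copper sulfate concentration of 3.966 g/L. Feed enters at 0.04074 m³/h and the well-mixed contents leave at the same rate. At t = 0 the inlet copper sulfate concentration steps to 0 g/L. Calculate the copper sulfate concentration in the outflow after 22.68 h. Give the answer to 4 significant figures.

Mass balance on the solute (V constant): V dC/dt = Q(C_in − C).
Time constant τ = V/Q = 2.141/0.04074 = 52.5528 h.
Solution: C(t) = C_in + (C₀ − C_in) e^(−t/τ).
C(22.68) = 0 + (3.966 − 0)·e^(−22.68/52.5528) = 0 + (3.96600)·0.649491 = 2.57588 g/L.

2.576 g/L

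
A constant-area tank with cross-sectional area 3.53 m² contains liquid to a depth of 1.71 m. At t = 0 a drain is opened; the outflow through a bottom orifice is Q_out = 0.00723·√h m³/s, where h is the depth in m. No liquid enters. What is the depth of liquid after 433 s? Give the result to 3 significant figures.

0.747 m

With no inflow, A dh/dt = −0.00723 √h.
∫ h^(−1/2) dh = −(0.00723/A) ∫ dt, giving 2√h = 2√h₀ − (0.00723/A) t.
√h = √1.71 − 0.00723·433/(2·3.53) = 1.3077 − 0.44343 = 0.86424.
h = 0.86424² = 0.74692 m.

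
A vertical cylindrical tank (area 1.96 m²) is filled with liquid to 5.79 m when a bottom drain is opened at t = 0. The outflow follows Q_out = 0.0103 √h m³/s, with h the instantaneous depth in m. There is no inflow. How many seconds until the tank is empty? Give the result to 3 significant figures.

916 s

A dh/dt = −Q_out = −0.0103 √h.
Separate and integrate: 2(√h − √h₀) = −(0.0103/A) t.
Set h = 0: 2√h₀ = (0.0103/A) t_empty ⇒ t_empty = 2A√h₀/0.0103.
t_empty = 2·1.96·√5.79/0.0103 = 3.9200·2.4062/0.0103 = 915.77 s.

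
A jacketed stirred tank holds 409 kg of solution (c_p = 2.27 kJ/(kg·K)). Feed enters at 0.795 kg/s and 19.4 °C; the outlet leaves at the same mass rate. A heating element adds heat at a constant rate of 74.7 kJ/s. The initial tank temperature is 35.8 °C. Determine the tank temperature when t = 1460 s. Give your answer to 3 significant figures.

59.3 °C

First-law balance (no shaft work): M c_p dT/dt = ṁ c_p (T_in − T) + 74.7.
τ = M/ṁ = 514.47 s; T_ss = T_in + Q̇/(ṁ c_p) = 19.4 + 74.7/(0.795·2.27) = 60.793 °C.
T approaches T_ss exponentially: T(t) = T_ss + (T₀ − T_ss) e^(−t/τ).
T(1460) = 60.793 + (-24.993)·e^(−1460/514.47) = 60.793 + (-24.993)·0.058549 = 59.330 °C.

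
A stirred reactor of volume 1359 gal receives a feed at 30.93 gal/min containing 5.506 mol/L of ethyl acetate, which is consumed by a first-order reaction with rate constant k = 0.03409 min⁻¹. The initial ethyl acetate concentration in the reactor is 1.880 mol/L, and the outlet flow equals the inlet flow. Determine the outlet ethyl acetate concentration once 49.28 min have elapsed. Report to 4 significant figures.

Accumulation = in − out − consumed: V dC/dt = Q C_in − Q C − k V C.
This is linear with rate a = Q/V + k = 0.0568494 min⁻¹.
C_ss = Q C_in/(Q + kV) = 2.20430 mol/L; C(t) = C_ss + (C₀ − C_ss) e^(−a t).
C(49.28) = 2.20430 + (-0.324301)·e^(−0.0568494·49.28) = 2.20430 + (-0.324301)·0.0607166 = 2.18461 mol/L.

2.185 mol/L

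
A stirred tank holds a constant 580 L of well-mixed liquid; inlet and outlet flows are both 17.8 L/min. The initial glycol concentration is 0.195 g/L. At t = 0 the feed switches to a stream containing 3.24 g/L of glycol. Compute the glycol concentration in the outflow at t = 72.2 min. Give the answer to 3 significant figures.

2.91 g/L

Species balance on the tank: V dC/dt = Q(C_in − C).
Rewrite as dC/dt + C/τ = C_in/τ, τ = V/Q = 32.584 min.
This is linear first-order; C(t) = C_in + (C₀ − C_in) e^(−t/τ).
C(72.2) = 3.24 + (0.195 − 3.24)·e^(−72.2/32.584) = 3.24 + (-3.0450)·0.10907 = 2.9079 g/L.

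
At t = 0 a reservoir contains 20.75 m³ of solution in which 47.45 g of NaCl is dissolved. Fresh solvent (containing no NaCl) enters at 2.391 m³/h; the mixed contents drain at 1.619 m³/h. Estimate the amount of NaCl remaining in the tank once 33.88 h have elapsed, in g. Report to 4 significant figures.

Total volume: dV/dt = Q_in − Q_out = 0.772000 m³/h, so V(t) = 20.75 + 0.772000 t and V(33.88) = 46.9054 m³.
Species balance (pure solvent in): dm/dt = −Q_out · m/V(t).
dm/m = −Q_out dt/(V₀ + 0.772000 t); integrating gives ln(m/m₀) = −(Q_out/(Q_in−Q_out)) ln(V/V₀).
m = m₀ (V₀/V)^(Q_out/(Q_in−Q_out)) = 47.45 × (20.75/46.9054)^(2.09715) = 8.57860 g.

8.579 g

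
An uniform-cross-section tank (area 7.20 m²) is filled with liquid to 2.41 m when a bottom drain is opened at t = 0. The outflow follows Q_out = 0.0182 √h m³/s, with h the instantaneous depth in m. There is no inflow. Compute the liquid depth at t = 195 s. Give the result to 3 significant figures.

With no inflow, A dh/dt = −0.0182 √h.
∫ h^(−1/2) dh = −(0.0182/A) ∫ dt, giving 2√h = 2√h₀ − (0.0182/A) t.
√h = √2.41 − 0.0182·195/(2·7.20) = 1.5524 − 0.24646 = 1.3060.
h = 1.3060² = 1.7055 m.

1.71 m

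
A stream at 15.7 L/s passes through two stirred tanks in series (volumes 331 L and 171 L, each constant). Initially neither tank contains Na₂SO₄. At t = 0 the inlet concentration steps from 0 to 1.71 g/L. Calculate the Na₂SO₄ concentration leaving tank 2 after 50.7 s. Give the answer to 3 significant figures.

1.41 g/L

Each tank obeys Vᵢ dCᵢ/dt = Q(Cᵢ₋₁ − Cᵢ), so τᵢ = Vᵢ/Q.
τ₁ = 331/15.7 = 21.083 s; τ₂ = 171/15.7 = 10.892 s.
Tank 1: C₁ = C_in(1 − e^(−t/τ₁)). Tank 2 (τ₁ ≠ τ₂): C₂ = C_in[1 − (τ₁ e^(−t/τ₁) − τ₂ e^(−t/τ₂))/(τ₁ − τ₂)].
At t = 50.7: e^(−t/τ₁) = 0.090283, e^(−t/τ₂) = 0.0095147.
C₂ = 1.71·[1 − (21.083·0.090283 − 10.892·0.0095147)/(10.191)] = 1.71·0.82340 = 1.4080 g/L.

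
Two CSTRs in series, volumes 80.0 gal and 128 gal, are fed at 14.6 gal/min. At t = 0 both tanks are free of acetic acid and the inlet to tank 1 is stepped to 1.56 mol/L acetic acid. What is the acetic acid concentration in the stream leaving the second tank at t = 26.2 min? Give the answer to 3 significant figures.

1.37 mol/L

Time constants: τᵢ = Vᵢ/Q for each well-mixed tank.
τ₁ = 80.0/14.6 = 5.4795 min; τ₂ = 128/14.6 = 8.7671 min.
Tank 1: C₁ = C_in(1 − e^(−t/τ₁)). Tank 2 (τ₁ ≠ τ₂): C₂ = C_in[1 − (τ₁ e^(−t/τ₁) − τ₂ e^(−t/τ₂))/(τ₁ − τ₂)].
At t = 26.2: e^(−t/τ₁) = 0.0083834, e^(−t/τ₂) = 0.050366.
C₂ = 1.56·[1 − (5.4795·0.0083834 − 8.7671·0.050366)/(-3.2877)] = 1.56·0.87966 = 1.3723 mol/L.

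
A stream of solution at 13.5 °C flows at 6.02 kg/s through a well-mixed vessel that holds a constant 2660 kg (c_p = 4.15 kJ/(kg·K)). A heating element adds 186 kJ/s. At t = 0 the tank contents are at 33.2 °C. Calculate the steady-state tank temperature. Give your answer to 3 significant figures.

20.9 °C

M c_p dT/dt = ṁ c_p (T_in − T) + Q̇.
At steady state dT/dt = 0 ⇒ T_ss = T_in + Q̇/(ṁ c_p) = 13.5 + 186/(6.02·4.15) = 20.945 °C.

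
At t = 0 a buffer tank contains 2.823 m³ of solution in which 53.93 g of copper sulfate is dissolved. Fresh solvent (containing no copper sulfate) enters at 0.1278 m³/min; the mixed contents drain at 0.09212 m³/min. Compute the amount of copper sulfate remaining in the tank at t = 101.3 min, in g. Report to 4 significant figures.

Let m(t) be the amount of copper sulfate. Volume: V(t) = V₀ + (Q_in − Q_out) t = 2.823 + 0.0356800 t; V(101.3) = 6.43738 m³.
Species balance (pure solvent in): dm/dt = −Q_out · m/V(t).
dm/m = −Q_out dt/(V₀ + 0.0356800 t); integrating gives ln(m/m₀) = −(Q_out/(Q_in−Q_out)) ln(V/V₀).
m = m₀ (V₀/V)^(Q_out/(Q_in−Q_out)) = 53.93 × (2.823/6.43738)^(2.58184) = 6.42001 g.

6.420 g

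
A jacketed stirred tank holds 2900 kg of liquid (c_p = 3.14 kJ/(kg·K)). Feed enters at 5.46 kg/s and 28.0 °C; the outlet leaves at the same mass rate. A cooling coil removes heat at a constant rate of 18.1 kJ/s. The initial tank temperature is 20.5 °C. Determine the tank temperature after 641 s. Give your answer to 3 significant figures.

25.0 °C

M c_p dT/dt = ṁ c_p (T_in − T) − Q̇.
τ = M/ṁ = 531.14 s; T_ss = T_in − Q̇/(ṁ c_p) = 28.0 − 18.1/(5.46·3.14) = 26.944 °C.
This is linear first-order; T(t) = T_ss + (T₀ − T_ss) e^(−t/τ).
T(641) = 26.944 + (-6.4443)·e^(−641/531.14) = 26.944 + (-6.4443)·0.29914 = 25.017 °C.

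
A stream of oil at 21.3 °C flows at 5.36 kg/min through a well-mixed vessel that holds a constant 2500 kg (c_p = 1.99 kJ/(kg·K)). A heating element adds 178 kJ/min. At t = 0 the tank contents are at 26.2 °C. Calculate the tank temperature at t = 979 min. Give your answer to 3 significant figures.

First-law balance (no shaft work): M c_p dT/dt = ṁ c_p (T_in − T) + 178.
Rearrange: dT/dt = (T_ss − T)/τ with τ = M/ṁ = 466.42 min and T_ss = T_in + Q̇/(ṁ c_p) = 37.988 °C.
This is linear first-order; T(t) = T_ss + (T₀ − T_ss) e^(−t/τ).
T(979) = 37.988 + (-11.788)·e^(−979/466.42) = 37.988 + (-11.788)·0.12258 = 36.543 °C.

36.5 °C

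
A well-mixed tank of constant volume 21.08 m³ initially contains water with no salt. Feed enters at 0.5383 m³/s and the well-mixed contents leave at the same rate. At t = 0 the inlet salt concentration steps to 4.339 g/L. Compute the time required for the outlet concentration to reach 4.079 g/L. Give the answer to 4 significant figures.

110.2 s

Species balance: V dC/dt = Q(C_in − C) ⇒ τ = V/Q = 39.1603 s.
C(t) = C_in + (C₀ − C_in) e^(−t/τ). Set C = 4.079 and solve for t:
e^(−t/τ) = (C − C_in)/(C₀ − C_in) = (4.079 − 4.339)/(0 − 4.339) = 0.0599216
t = −τ ln(…) = 39.1603 × 2.81472 = 110.225 s.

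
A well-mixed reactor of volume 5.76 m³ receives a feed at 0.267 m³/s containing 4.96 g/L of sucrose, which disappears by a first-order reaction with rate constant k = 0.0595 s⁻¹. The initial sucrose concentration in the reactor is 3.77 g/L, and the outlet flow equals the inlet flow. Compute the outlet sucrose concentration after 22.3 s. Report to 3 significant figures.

2.32 g/L

Species balance: V dC/dt = Q C_in − Q C − k V C.
This is linear with rate a = Q/V + k = 0.10585 s⁻¹.
C_ss = Q C_in/(Q + kV) = 2.1720 g/L; C(t) = C_ss + (C₀ − C_ss) e^(−a t).
C(22.3) = 2.1720 + (1.5980)·e^(−0.10585·22.3) = 2.1720 + (1.5980)·0.094369 = 2.3228 g/L.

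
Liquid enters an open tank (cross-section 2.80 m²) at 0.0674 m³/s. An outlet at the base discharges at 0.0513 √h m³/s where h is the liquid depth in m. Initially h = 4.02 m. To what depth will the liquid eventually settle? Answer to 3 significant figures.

Mass balance (ρ constant): A dh/dt = Q_in − 0.0513 √h. At steady state dh/dt = 0:
Q_in = 0.0513 √h_ss ⇒ √h_ss = 0.0674/0.0513 = 1.3138.
h_ss = 1.3138² = 1.7262 m. (Since h₀ = 4.02 m > h_ss, the level will fall toward this value.)

1.73 m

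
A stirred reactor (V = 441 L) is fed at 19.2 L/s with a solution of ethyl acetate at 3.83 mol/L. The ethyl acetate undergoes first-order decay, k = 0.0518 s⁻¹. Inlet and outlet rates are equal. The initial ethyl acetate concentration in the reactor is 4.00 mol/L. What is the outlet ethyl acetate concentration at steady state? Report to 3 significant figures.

Species balance: V dC/dt = Q C_in − Q C − k V C.
Steady state (dC/dt = 0): C_ss = Q C_in/(Q + kV) = C_in/(1 + kV/Q).
C_ss = 19.2·3.83/(19.2 + 0.0518·441) = 73.536/42.044 = 1.7490 mol/L.

1.75 mol/L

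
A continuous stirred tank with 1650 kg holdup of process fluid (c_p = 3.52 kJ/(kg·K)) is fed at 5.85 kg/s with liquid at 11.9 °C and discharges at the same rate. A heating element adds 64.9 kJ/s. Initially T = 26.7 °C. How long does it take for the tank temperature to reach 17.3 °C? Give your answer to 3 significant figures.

464 s

First-law balance (no shaft work): M c_p dT/dt = ṁ c_p (T_in − T) + 64.9.
τ = M/ṁ = 282.05 s; T_ss = T_in + Q̇/(ṁ c_p) = 15.052 °C.
T(t) = T_ss + (T₀ − T_ss) e^(−t/τ). Set T = 17.3:
e^(−t/τ) = (17.3 − 15.052)/(26.7 − 15.052) = 0.19301
t = −282.05 · ln(0.19301) = 463.97 s.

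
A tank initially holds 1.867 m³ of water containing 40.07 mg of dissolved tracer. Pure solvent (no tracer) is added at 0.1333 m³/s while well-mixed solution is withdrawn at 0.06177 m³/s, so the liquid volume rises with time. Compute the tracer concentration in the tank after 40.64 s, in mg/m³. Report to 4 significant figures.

3.731 mg/m³

Total volume: dV/dt = Q_in − Q_out = 0.0715300 m³/s, so V(t) = 1.867 + 0.0715300 t and V(40.64) = 4.77398 m³.
Species balance (pure solvent in): dm/dt = −Q_out · m/V(t).
Separate: dm/m = −Q_out dt/V(t) ⇒ ln(m/m₀) = −(Q_out/(Q_in−Q_out)) ln(V/V₀).
m = m₀ (V₀/V)^(Q_out/(Q_in−Q_out)) = 40.07 × (1.867/4.77398)^(0.863554) = 17.8122 mg.
C = m/V = 17.8122/4.77398 = 3.73110 mg/m³.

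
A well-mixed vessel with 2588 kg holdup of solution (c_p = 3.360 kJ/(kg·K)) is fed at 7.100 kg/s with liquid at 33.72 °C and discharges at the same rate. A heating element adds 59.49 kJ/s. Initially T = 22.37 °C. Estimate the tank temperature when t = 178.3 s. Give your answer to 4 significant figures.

Unsteady energy balance on the tank contents: M c_p dT/dt = ṁ c_p (T_in − T) + 59.49.
τ = M/ṁ = 364.507 s; T_ss = T_in + Q̇/(ṁ c_p) = 33.72 + 59.49/(7.100·3.360) = 36.2137 °C.
This is linear first-order; T(t) = T_ss + (T₀ − T_ss) e^(−t/τ).
T(178.3) = 36.2137 + (-13.8437)·e^(−178.3/364.507) = 36.2137 + (-13.8437)·0.613145 = 27.7255 °C.

27.73 °C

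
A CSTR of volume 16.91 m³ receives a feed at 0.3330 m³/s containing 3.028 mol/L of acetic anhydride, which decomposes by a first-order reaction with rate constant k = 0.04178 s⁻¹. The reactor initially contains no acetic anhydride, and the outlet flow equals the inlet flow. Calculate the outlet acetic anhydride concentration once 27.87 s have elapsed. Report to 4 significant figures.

0.7951 mol/L

Species balance: V dC/dt = Q C_in − Q C − k V C.
This is linear with rate a = Q/V + k = 0.0614725 s⁻¹.
C_ss = Q C_in/(Q + kV) = 0.970009 mol/L; C(t) = C_ss + (C₀ − C_ss) e^(−a t).
C(27.87) = 0.970009 + (-0.970009)·e^(−0.0614725·27.87) = 0.970009 + (-0.970009)·0.180281 = 0.795135 mol/L.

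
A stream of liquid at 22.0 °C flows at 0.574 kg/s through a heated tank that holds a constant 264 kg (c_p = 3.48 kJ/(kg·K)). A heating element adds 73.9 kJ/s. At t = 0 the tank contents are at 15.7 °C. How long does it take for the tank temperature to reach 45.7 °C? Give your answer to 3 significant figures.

Unsteady energy balance on the tank contents: M c_p dT/dt = ṁ c_p (T_in − T) + 73.9.
τ = M/ṁ = 459.93 s; T_ss = T_in + Q̇/(ṁ c_p) = 58.996 °C.
T(t) = T_ss + (T₀ − T_ss) e^(−t/τ). Set T = 45.7:
e^(−t/τ) = (45.7 − 58.996)/(15.7 − 58.996) = 0.30709
t = −459.93 · ln(0.30709) = 543.00 s.

543 s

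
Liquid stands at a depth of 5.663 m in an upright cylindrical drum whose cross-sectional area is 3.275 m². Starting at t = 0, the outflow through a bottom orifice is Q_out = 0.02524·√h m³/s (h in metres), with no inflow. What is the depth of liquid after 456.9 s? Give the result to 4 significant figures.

A dh/dt = −Q_out = −0.02524 √h.
This is separable: 2 d(√h)/dt = −0.02524/A, so √h = √h₀ − (0.02524/(2A)) t.
√h = √5.663 − 0.02524·456.9/(2·3.275) = 2.37971 − 1.76063 = 0.619071.
h = 0.619071² = 0.383249 m.

0.3832 m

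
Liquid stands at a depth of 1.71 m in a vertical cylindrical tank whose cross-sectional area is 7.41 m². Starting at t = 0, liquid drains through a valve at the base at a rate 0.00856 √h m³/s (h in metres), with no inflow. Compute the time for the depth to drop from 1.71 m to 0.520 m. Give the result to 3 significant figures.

Volume balance on the tank: A dh/dt = −0.00856 √h.
∫ h^(−1/2) dh = −(0.00856/A) ∫ dt, giving 2√h = 2√h₀ − (0.00856/A) t.
t = 2A(√h₀ − √h)/0.00856 = 2·7.41·(√1.71 − √0.520)/0.00856
  = 14.820 × (1.3077 − 0.72111) / 0.00856 = 1015.5 s.

1020 s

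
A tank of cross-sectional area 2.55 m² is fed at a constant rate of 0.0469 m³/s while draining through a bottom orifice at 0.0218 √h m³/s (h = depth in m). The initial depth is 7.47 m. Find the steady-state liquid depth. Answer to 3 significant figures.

Level balance: A dh/dt = 0.0469 − 0.0218 √h. Setting dh/dt = 0:
Q_in = 0.0218 √h_ss ⇒ √h_ss = 0.0469/0.0218 = 2.1514.
h_ss = 2.1514² = 4.6284 m. (Since h₀ = 7.47 m > h_ss, the level will fall toward this value.)

4.63 m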